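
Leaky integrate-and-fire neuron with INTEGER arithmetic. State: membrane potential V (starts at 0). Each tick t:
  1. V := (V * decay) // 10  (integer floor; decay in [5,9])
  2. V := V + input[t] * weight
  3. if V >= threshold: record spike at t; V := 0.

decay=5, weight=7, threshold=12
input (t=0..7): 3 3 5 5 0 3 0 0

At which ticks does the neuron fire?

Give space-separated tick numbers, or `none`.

Answer: 0 1 2 3 5

Derivation:
t=0: input=3 -> V=0 FIRE
t=1: input=3 -> V=0 FIRE
t=2: input=5 -> V=0 FIRE
t=3: input=5 -> V=0 FIRE
t=4: input=0 -> V=0
t=5: input=3 -> V=0 FIRE
t=6: input=0 -> V=0
t=7: input=0 -> V=0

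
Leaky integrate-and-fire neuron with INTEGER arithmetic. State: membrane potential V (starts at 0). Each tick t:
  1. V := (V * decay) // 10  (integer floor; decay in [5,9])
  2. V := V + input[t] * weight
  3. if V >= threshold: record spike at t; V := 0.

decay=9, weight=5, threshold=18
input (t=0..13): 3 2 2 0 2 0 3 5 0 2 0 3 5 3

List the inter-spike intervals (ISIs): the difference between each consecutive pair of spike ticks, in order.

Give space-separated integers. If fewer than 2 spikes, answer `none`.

t=0: input=3 -> V=15
t=1: input=2 -> V=0 FIRE
t=2: input=2 -> V=10
t=3: input=0 -> V=9
t=4: input=2 -> V=0 FIRE
t=5: input=0 -> V=0
t=6: input=3 -> V=15
t=7: input=5 -> V=0 FIRE
t=8: input=0 -> V=0
t=9: input=2 -> V=10
t=10: input=0 -> V=9
t=11: input=3 -> V=0 FIRE
t=12: input=5 -> V=0 FIRE
t=13: input=3 -> V=15

Answer: 3 3 4 1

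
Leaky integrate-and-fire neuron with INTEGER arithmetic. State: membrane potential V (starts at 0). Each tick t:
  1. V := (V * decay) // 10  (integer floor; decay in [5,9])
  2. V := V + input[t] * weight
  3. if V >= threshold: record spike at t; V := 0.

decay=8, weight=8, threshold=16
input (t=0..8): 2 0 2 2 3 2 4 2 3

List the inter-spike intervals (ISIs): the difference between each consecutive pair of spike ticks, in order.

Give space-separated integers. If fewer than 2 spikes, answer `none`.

t=0: input=2 -> V=0 FIRE
t=1: input=0 -> V=0
t=2: input=2 -> V=0 FIRE
t=3: input=2 -> V=0 FIRE
t=4: input=3 -> V=0 FIRE
t=5: input=2 -> V=0 FIRE
t=6: input=4 -> V=0 FIRE
t=7: input=2 -> V=0 FIRE
t=8: input=3 -> V=0 FIRE

Answer: 2 1 1 1 1 1 1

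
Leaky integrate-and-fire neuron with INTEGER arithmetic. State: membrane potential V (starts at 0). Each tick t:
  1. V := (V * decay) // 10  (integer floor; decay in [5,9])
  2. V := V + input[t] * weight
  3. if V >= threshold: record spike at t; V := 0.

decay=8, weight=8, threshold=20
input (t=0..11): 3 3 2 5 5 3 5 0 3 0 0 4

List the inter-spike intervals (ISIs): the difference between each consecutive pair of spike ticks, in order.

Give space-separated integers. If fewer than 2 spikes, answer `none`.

t=0: input=3 -> V=0 FIRE
t=1: input=3 -> V=0 FIRE
t=2: input=2 -> V=16
t=3: input=5 -> V=0 FIRE
t=4: input=5 -> V=0 FIRE
t=5: input=3 -> V=0 FIRE
t=6: input=5 -> V=0 FIRE
t=7: input=0 -> V=0
t=8: input=3 -> V=0 FIRE
t=9: input=0 -> V=0
t=10: input=0 -> V=0
t=11: input=4 -> V=0 FIRE

Answer: 1 2 1 1 1 2 3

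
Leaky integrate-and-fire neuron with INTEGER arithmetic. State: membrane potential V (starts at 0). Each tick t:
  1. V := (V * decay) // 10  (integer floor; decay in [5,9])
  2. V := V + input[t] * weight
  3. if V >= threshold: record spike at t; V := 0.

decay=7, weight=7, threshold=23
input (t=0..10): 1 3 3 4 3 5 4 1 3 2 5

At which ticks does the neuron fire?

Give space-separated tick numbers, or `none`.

t=0: input=1 -> V=7
t=1: input=3 -> V=0 FIRE
t=2: input=3 -> V=21
t=3: input=4 -> V=0 FIRE
t=4: input=3 -> V=21
t=5: input=5 -> V=0 FIRE
t=6: input=4 -> V=0 FIRE
t=7: input=1 -> V=7
t=8: input=3 -> V=0 FIRE
t=9: input=2 -> V=14
t=10: input=5 -> V=0 FIRE

Answer: 1 3 5 6 8 10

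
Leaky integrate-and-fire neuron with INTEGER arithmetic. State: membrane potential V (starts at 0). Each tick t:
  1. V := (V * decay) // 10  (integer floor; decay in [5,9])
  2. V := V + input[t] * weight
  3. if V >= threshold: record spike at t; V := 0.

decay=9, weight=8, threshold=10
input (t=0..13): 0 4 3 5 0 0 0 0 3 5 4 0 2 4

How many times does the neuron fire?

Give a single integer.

Answer: 8

Derivation:
t=0: input=0 -> V=0
t=1: input=4 -> V=0 FIRE
t=2: input=3 -> V=0 FIRE
t=3: input=5 -> V=0 FIRE
t=4: input=0 -> V=0
t=5: input=0 -> V=0
t=6: input=0 -> V=0
t=7: input=0 -> V=0
t=8: input=3 -> V=0 FIRE
t=9: input=5 -> V=0 FIRE
t=10: input=4 -> V=0 FIRE
t=11: input=0 -> V=0
t=12: input=2 -> V=0 FIRE
t=13: input=4 -> V=0 FIRE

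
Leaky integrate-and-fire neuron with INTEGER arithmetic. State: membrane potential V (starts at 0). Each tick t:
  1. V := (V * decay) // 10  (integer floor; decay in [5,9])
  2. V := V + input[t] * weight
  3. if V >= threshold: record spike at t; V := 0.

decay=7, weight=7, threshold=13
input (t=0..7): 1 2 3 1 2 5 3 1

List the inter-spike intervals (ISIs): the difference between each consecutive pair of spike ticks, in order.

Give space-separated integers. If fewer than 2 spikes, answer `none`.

t=0: input=1 -> V=7
t=1: input=2 -> V=0 FIRE
t=2: input=3 -> V=0 FIRE
t=3: input=1 -> V=7
t=4: input=2 -> V=0 FIRE
t=5: input=5 -> V=0 FIRE
t=6: input=3 -> V=0 FIRE
t=7: input=1 -> V=7

Answer: 1 2 1 1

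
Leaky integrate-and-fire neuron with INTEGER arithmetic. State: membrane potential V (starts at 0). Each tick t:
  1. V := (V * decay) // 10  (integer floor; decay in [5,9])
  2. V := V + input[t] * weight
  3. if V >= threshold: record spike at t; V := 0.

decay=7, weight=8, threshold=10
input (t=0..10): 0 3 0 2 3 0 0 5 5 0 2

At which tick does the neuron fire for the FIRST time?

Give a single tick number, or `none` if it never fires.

Answer: 1

Derivation:
t=0: input=0 -> V=0
t=1: input=3 -> V=0 FIRE
t=2: input=0 -> V=0
t=3: input=2 -> V=0 FIRE
t=4: input=3 -> V=0 FIRE
t=5: input=0 -> V=0
t=6: input=0 -> V=0
t=7: input=5 -> V=0 FIRE
t=8: input=5 -> V=0 FIRE
t=9: input=0 -> V=0
t=10: input=2 -> V=0 FIRE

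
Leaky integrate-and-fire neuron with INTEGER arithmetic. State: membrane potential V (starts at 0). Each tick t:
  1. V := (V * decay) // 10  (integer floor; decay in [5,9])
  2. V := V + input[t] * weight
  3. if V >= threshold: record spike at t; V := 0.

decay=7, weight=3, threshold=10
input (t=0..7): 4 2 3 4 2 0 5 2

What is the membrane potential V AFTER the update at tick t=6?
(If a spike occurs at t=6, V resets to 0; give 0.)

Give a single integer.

Answer: 0

Derivation:
t=0: input=4 -> V=0 FIRE
t=1: input=2 -> V=6
t=2: input=3 -> V=0 FIRE
t=3: input=4 -> V=0 FIRE
t=4: input=2 -> V=6
t=5: input=0 -> V=4
t=6: input=5 -> V=0 FIRE
t=7: input=2 -> V=6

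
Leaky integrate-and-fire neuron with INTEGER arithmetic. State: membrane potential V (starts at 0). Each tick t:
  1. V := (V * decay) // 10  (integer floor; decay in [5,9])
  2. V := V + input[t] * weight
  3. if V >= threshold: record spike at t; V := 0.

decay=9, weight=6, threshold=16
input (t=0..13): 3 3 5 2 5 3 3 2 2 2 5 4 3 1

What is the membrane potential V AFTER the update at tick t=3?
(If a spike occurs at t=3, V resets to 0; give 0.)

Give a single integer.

Answer: 12

Derivation:
t=0: input=3 -> V=0 FIRE
t=1: input=3 -> V=0 FIRE
t=2: input=5 -> V=0 FIRE
t=3: input=2 -> V=12
t=4: input=5 -> V=0 FIRE
t=5: input=3 -> V=0 FIRE
t=6: input=3 -> V=0 FIRE
t=7: input=2 -> V=12
t=8: input=2 -> V=0 FIRE
t=9: input=2 -> V=12
t=10: input=5 -> V=0 FIRE
t=11: input=4 -> V=0 FIRE
t=12: input=3 -> V=0 FIRE
t=13: input=1 -> V=6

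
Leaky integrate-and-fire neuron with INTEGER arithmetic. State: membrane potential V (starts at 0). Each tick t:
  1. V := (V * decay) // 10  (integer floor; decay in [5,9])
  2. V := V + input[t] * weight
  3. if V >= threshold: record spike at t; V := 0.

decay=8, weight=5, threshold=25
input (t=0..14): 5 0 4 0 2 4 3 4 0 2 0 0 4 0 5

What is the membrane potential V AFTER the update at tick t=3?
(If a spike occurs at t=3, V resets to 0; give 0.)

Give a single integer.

t=0: input=5 -> V=0 FIRE
t=1: input=0 -> V=0
t=2: input=4 -> V=20
t=3: input=0 -> V=16
t=4: input=2 -> V=22
t=5: input=4 -> V=0 FIRE
t=6: input=3 -> V=15
t=7: input=4 -> V=0 FIRE
t=8: input=0 -> V=0
t=9: input=2 -> V=10
t=10: input=0 -> V=8
t=11: input=0 -> V=6
t=12: input=4 -> V=24
t=13: input=0 -> V=19
t=14: input=5 -> V=0 FIRE

Answer: 16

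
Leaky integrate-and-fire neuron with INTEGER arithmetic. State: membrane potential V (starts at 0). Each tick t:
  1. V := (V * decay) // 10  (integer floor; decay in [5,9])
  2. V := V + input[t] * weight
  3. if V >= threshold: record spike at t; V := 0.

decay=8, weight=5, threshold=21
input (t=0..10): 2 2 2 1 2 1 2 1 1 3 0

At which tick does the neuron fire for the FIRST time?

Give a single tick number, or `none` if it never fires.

t=0: input=2 -> V=10
t=1: input=2 -> V=18
t=2: input=2 -> V=0 FIRE
t=3: input=1 -> V=5
t=4: input=2 -> V=14
t=5: input=1 -> V=16
t=6: input=2 -> V=0 FIRE
t=7: input=1 -> V=5
t=8: input=1 -> V=9
t=9: input=3 -> V=0 FIRE
t=10: input=0 -> V=0

Answer: 2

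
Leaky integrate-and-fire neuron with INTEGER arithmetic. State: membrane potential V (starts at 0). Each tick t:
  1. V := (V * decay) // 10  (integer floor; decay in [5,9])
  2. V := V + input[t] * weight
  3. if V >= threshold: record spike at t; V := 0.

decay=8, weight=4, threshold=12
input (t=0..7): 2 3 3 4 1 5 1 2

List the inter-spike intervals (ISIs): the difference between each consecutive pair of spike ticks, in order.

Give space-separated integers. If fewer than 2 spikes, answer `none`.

t=0: input=2 -> V=8
t=1: input=3 -> V=0 FIRE
t=2: input=3 -> V=0 FIRE
t=3: input=4 -> V=0 FIRE
t=4: input=1 -> V=4
t=5: input=5 -> V=0 FIRE
t=6: input=1 -> V=4
t=7: input=2 -> V=11

Answer: 1 1 2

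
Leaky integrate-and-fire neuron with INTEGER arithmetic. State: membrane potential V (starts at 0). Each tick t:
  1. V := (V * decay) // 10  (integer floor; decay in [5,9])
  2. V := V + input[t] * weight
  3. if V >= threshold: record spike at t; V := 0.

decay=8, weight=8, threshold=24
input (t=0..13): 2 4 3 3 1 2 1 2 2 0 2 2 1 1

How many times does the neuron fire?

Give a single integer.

t=0: input=2 -> V=16
t=1: input=4 -> V=0 FIRE
t=2: input=3 -> V=0 FIRE
t=3: input=3 -> V=0 FIRE
t=4: input=1 -> V=8
t=5: input=2 -> V=22
t=6: input=1 -> V=0 FIRE
t=7: input=2 -> V=16
t=8: input=2 -> V=0 FIRE
t=9: input=0 -> V=0
t=10: input=2 -> V=16
t=11: input=2 -> V=0 FIRE
t=12: input=1 -> V=8
t=13: input=1 -> V=14

Answer: 6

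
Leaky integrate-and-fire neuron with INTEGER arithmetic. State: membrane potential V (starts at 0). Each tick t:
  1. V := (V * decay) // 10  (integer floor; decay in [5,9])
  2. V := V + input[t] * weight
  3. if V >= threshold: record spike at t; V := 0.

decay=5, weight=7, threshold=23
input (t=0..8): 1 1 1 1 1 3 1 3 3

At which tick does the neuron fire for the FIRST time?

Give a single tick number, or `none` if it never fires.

t=0: input=1 -> V=7
t=1: input=1 -> V=10
t=2: input=1 -> V=12
t=3: input=1 -> V=13
t=4: input=1 -> V=13
t=5: input=3 -> V=0 FIRE
t=6: input=1 -> V=7
t=7: input=3 -> V=0 FIRE
t=8: input=3 -> V=21

Answer: 5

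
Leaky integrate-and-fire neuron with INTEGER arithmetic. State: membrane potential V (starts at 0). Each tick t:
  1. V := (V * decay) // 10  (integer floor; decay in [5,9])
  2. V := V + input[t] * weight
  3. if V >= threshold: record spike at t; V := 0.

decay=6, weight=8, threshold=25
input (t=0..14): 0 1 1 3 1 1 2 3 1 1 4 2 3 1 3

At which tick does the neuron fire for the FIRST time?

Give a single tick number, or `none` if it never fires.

t=0: input=0 -> V=0
t=1: input=1 -> V=8
t=2: input=1 -> V=12
t=3: input=3 -> V=0 FIRE
t=4: input=1 -> V=8
t=5: input=1 -> V=12
t=6: input=2 -> V=23
t=7: input=3 -> V=0 FIRE
t=8: input=1 -> V=8
t=9: input=1 -> V=12
t=10: input=4 -> V=0 FIRE
t=11: input=2 -> V=16
t=12: input=3 -> V=0 FIRE
t=13: input=1 -> V=8
t=14: input=3 -> V=0 FIRE

Answer: 3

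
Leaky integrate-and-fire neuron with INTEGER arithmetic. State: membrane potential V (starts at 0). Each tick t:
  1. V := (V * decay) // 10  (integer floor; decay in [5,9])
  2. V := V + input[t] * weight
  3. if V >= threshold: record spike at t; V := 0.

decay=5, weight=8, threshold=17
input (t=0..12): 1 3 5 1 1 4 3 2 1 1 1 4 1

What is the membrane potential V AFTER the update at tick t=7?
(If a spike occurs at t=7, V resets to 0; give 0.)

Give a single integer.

t=0: input=1 -> V=8
t=1: input=3 -> V=0 FIRE
t=2: input=5 -> V=0 FIRE
t=3: input=1 -> V=8
t=4: input=1 -> V=12
t=5: input=4 -> V=0 FIRE
t=6: input=3 -> V=0 FIRE
t=7: input=2 -> V=16
t=8: input=1 -> V=16
t=9: input=1 -> V=16
t=10: input=1 -> V=16
t=11: input=4 -> V=0 FIRE
t=12: input=1 -> V=8

Answer: 16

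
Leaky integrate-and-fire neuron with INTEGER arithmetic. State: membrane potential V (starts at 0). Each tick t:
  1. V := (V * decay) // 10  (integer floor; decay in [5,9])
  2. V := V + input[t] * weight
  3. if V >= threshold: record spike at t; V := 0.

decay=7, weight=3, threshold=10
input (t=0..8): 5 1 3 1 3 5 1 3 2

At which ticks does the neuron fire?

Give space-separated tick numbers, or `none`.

t=0: input=5 -> V=0 FIRE
t=1: input=1 -> V=3
t=2: input=3 -> V=0 FIRE
t=3: input=1 -> V=3
t=4: input=3 -> V=0 FIRE
t=5: input=5 -> V=0 FIRE
t=6: input=1 -> V=3
t=7: input=3 -> V=0 FIRE
t=8: input=2 -> V=6

Answer: 0 2 4 5 7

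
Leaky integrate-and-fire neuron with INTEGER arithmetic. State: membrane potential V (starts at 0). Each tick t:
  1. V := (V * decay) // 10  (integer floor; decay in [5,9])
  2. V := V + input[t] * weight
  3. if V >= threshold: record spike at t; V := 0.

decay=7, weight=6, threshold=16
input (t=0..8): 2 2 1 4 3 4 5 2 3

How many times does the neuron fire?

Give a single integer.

t=0: input=2 -> V=12
t=1: input=2 -> V=0 FIRE
t=2: input=1 -> V=6
t=3: input=4 -> V=0 FIRE
t=4: input=3 -> V=0 FIRE
t=5: input=4 -> V=0 FIRE
t=6: input=5 -> V=0 FIRE
t=7: input=2 -> V=12
t=8: input=3 -> V=0 FIRE

Answer: 6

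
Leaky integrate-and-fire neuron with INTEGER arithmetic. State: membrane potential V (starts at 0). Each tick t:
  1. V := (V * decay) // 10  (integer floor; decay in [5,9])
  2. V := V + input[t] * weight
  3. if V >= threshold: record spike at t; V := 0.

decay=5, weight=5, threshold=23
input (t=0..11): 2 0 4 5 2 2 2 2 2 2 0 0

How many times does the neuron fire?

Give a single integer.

t=0: input=2 -> V=10
t=1: input=0 -> V=5
t=2: input=4 -> V=22
t=3: input=5 -> V=0 FIRE
t=4: input=2 -> V=10
t=5: input=2 -> V=15
t=6: input=2 -> V=17
t=7: input=2 -> V=18
t=8: input=2 -> V=19
t=9: input=2 -> V=19
t=10: input=0 -> V=9
t=11: input=0 -> V=4

Answer: 1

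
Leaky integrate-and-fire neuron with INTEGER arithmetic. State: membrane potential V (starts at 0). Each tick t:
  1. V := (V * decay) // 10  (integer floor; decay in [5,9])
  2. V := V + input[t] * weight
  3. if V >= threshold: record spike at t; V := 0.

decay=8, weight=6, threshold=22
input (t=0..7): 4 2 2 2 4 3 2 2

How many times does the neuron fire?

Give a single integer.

Answer: 4

Derivation:
t=0: input=4 -> V=0 FIRE
t=1: input=2 -> V=12
t=2: input=2 -> V=21
t=3: input=2 -> V=0 FIRE
t=4: input=4 -> V=0 FIRE
t=5: input=3 -> V=18
t=6: input=2 -> V=0 FIRE
t=7: input=2 -> V=12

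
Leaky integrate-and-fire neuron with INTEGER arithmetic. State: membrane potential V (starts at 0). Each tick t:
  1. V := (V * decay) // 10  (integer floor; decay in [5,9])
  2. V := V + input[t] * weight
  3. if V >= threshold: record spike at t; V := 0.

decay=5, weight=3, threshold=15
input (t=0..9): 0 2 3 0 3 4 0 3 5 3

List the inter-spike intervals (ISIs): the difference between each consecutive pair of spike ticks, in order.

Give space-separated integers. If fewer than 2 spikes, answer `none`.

Answer: 3

Derivation:
t=0: input=0 -> V=0
t=1: input=2 -> V=6
t=2: input=3 -> V=12
t=3: input=0 -> V=6
t=4: input=3 -> V=12
t=5: input=4 -> V=0 FIRE
t=6: input=0 -> V=0
t=7: input=3 -> V=9
t=8: input=5 -> V=0 FIRE
t=9: input=3 -> V=9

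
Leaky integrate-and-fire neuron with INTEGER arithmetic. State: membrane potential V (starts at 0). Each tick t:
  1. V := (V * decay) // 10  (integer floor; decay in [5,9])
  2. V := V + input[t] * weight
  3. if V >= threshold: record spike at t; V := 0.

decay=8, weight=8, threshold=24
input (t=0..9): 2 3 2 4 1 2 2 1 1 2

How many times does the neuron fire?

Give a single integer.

Answer: 4

Derivation:
t=0: input=2 -> V=16
t=1: input=3 -> V=0 FIRE
t=2: input=2 -> V=16
t=3: input=4 -> V=0 FIRE
t=4: input=1 -> V=8
t=5: input=2 -> V=22
t=6: input=2 -> V=0 FIRE
t=7: input=1 -> V=8
t=8: input=1 -> V=14
t=9: input=2 -> V=0 FIRE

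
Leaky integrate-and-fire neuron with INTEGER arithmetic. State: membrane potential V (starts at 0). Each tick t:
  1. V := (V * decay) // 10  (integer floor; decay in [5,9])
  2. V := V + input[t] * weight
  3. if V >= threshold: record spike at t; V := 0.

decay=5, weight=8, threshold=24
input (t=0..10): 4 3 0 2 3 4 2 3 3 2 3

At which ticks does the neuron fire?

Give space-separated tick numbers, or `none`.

Answer: 0 1 4 5 7 8 10

Derivation:
t=0: input=4 -> V=0 FIRE
t=1: input=3 -> V=0 FIRE
t=2: input=0 -> V=0
t=3: input=2 -> V=16
t=4: input=3 -> V=0 FIRE
t=5: input=4 -> V=0 FIRE
t=6: input=2 -> V=16
t=7: input=3 -> V=0 FIRE
t=8: input=3 -> V=0 FIRE
t=9: input=2 -> V=16
t=10: input=3 -> V=0 FIRE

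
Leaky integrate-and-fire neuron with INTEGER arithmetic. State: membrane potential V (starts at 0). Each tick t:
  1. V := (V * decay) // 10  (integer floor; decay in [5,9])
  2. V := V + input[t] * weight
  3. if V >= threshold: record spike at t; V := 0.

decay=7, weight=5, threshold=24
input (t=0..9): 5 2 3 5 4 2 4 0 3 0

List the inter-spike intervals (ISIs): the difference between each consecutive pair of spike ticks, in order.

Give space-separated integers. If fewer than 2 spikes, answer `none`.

Answer: 3 2 3

Derivation:
t=0: input=5 -> V=0 FIRE
t=1: input=2 -> V=10
t=2: input=3 -> V=22
t=3: input=5 -> V=0 FIRE
t=4: input=4 -> V=20
t=5: input=2 -> V=0 FIRE
t=6: input=4 -> V=20
t=7: input=0 -> V=14
t=8: input=3 -> V=0 FIRE
t=9: input=0 -> V=0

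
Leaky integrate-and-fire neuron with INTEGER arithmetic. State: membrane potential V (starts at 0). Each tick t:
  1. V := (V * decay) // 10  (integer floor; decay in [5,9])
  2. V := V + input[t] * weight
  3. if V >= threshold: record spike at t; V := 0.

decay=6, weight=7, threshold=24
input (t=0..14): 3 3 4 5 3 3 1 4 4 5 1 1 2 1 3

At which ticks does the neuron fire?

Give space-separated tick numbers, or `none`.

Answer: 1 2 3 5 7 8 9 14

Derivation:
t=0: input=3 -> V=21
t=1: input=3 -> V=0 FIRE
t=2: input=4 -> V=0 FIRE
t=3: input=5 -> V=0 FIRE
t=4: input=3 -> V=21
t=5: input=3 -> V=0 FIRE
t=6: input=1 -> V=7
t=7: input=4 -> V=0 FIRE
t=8: input=4 -> V=0 FIRE
t=9: input=5 -> V=0 FIRE
t=10: input=1 -> V=7
t=11: input=1 -> V=11
t=12: input=2 -> V=20
t=13: input=1 -> V=19
t=14: input=3 -> V=0 FIRE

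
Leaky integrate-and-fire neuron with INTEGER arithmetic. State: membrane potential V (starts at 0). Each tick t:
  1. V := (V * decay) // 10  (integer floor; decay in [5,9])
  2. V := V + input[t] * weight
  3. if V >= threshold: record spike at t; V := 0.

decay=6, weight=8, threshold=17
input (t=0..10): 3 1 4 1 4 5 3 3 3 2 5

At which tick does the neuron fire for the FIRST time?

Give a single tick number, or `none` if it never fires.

Answer: 0

Derivation:
t=0: input=3 -> V=0 FIRE
t=1: input=1 -> V=8
t=2: input=4 -> V=0 FIRE
t=3: input=1 -> V=8
t=4: input=4 -> V=0 FIRE
t=5: input=5 -> V=0 FIRE
t=6: input=3 -> V=0 FIRE
t=7: input=3 -> V=0 FIRE
t=8: input=3 -> V=0 FIRE
t=9: input=2 -> V=16
t=10: input=5 -> V=0 FIRE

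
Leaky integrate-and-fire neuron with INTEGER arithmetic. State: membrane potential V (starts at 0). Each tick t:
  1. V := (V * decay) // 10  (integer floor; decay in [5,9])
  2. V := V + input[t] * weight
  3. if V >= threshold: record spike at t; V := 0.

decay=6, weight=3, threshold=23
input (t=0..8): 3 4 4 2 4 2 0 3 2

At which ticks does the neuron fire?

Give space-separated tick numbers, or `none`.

Answer: 4

Derivation:
t=0: input=3 -> V=9
t=1: input=4 -> V=17
t=2: input=4 -> V=22
t=3: input=2 -> V=19
t=4: input=4 -> V=0 FIRE
t=5: input=2 -> V=6
t=6: input=0 -> V=3
t=7: input=3 -> V=10
t=8: input=2 -> V=12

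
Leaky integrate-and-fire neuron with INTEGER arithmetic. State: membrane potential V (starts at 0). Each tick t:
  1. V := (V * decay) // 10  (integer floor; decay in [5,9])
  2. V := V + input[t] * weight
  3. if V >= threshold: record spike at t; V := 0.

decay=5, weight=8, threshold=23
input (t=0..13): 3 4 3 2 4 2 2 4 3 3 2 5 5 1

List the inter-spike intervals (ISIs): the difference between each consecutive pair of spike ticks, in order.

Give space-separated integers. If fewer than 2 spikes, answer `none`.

Answer: 1 1 2 2 1 1 1 2 1

Derivation:
t=0: input=3 -> V=0 FIRE
t=1: input=4 -> V=0 FIRE
t=2: input=3 -> V=0 FIRE
t=3: input=2 -> V=16
t=4: input=4 -> V=0 FIRE
t=5: input=2 -> V=16
t=6: input=2 -> V=0 FIRE
t=7: input=4 -> V=0 FIRE
t=8: input=3 -> V=0 FIRE
t=9: input=3 -> V=0 FIRE
t=10: input=2 -> V=16
t=11: input=5 -> V=0 FIRE
t=12: input=5 -> V=0 FIRE
t=13: input=1 -> V=8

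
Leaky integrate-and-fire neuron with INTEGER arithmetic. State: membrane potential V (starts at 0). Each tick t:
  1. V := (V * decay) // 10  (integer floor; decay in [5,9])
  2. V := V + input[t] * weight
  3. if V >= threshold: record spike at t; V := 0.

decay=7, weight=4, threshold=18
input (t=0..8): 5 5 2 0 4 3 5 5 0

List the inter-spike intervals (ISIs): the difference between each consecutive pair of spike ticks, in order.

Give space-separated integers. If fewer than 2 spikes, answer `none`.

Answer: 1 3 2 1

Derivation:
t=0: input=5 -> V=0 FIRE
t=1: input=5 -> V=0 FIRE
t=2: input=2 -> V=8
t=3: input=0 -> V=5
t=4: input=4 -> V=0 FIRE
t=5: input=3 -> V=12
t=6: input=5 -> V=0 FIRE
t=7: input=5 -> V=0 FIRE
t=8: input=0 -> V=0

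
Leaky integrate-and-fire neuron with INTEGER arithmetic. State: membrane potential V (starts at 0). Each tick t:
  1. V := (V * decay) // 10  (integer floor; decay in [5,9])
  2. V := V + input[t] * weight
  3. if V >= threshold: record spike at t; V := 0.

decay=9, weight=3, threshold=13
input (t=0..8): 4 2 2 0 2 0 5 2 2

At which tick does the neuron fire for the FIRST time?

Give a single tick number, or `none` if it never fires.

Answer: 1

Derivation:
t=0: input=4 -> V=12
t=1: input=2 -> V=0 FIRE
t=2: input=2 -> V=6
t=3: input=0 -> V=5
t=4: input=2 -> V=10
t=5: input=0 -> V=9
t=6: input=5 -> V=0 FIRE
t=7: input=2 -> V=6
t=8: input=2 -> V=11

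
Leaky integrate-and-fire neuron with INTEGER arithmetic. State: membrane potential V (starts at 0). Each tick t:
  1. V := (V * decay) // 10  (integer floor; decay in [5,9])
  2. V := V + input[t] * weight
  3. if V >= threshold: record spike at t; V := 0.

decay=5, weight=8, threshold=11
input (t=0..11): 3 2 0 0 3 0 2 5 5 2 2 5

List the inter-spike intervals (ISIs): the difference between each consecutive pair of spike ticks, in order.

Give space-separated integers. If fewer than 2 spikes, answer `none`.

t=0: input=3 -> V=0 FIRE
t=1: input=2 -> V=0 FIRE
t=2: input=0 -> V=0
t=3: input=0 -> V=0
t=4: input=3 -> V=0 FIRE
t=5: input=0 -> V=0
t=6: input=2 -> V=0 FIRE
t=7: input=5 -> V=0 FIRE
t=8: input=5 -> V=0 FIRE
t=9: input=2 -> V=0 FIRE
t=10: input=2 -> V=0 FIRE
t=11: input=5 -> V=0 FIRE

Answer: 1 3 2 1 1 1 1 1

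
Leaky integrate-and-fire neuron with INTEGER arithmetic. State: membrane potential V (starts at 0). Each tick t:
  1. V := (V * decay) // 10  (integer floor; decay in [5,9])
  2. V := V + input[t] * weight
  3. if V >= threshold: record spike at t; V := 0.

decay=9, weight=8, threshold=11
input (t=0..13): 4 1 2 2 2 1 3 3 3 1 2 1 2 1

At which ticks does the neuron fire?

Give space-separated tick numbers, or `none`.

t=0: input=4 -> V=0 FIRE
t=1: input=1 -> V=8
t=2: input=2 -> V=0 FIRE
t=3: input=2 -> V=0 FIRE
t=4: input=2 -> V=0 FIRE
t=5: input=1 -> V=8
t=6: input=3 -> V=0 FIRE
t=7: input=3 -> V=0 FIRE
t=8: input=3 -> V=0 FIRE
t=9: input=1 -> V=8
t=10: input=2 -> V=0 FIRE
t=11: input=1 -> V=8
t=12: input=2 -> V=0 FIRE
t=13: input=1 -> V=8

Answer: 0 2 3 4 6 7 8 10 12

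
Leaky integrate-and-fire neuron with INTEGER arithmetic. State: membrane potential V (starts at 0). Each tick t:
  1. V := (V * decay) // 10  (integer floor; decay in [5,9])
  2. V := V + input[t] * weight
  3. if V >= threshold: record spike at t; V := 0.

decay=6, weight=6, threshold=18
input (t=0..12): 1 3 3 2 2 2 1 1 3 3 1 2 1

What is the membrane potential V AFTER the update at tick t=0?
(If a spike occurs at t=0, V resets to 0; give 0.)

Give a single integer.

t=0: input=1 -> V=6
t=1: input=3 -> V=0 FIRE
t=2: input=3 -> V=0 FIRE
t=3: input=2 -> V=12
t=4: input=2 -> V=0 FIRE
t=5: input=2 -> V=12
t=6: input=1 -> V=13
t=7: input=1 -> V=13
t=8: input=3 -> V=0 FIRE
t=9: input=3 -> V=0 FIRE
t=10: input=1 -> V=6
t=11: input=2 -> V=15
t=12: input=1 -> V=15

Answer: 6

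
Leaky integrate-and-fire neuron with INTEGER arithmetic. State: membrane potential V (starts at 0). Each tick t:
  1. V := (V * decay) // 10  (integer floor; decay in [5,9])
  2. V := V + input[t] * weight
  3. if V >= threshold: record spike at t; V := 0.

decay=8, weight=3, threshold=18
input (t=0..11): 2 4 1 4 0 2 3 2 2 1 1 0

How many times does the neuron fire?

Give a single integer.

t=0: input=2 -> V=6
t=1: input=4 -> V=16
t=2: input=1 -> V=15
t=3: input=4 -> V=0 FIRE
t=4: input=0 -> V=0
t=5: input=2 -> V=6
t=6: input=3 -> V=13
t=7: input=2 -> V=16
t=8: input=2 -> V=0 FIRE
t=9: input=1 -> V=3
t=10: input=1 -> V=5
t=11: input=0 -> V=4

Answer: 2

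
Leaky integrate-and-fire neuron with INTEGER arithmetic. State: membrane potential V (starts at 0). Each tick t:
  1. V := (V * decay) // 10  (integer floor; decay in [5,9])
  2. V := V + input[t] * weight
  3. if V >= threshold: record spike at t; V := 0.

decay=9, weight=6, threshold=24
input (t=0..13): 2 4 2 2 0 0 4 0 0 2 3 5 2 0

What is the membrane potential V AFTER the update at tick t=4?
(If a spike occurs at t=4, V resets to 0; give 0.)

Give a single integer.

t=0: input=2 -> V=12
t=1: input=4 -> V=0 FIRE
t=2: input=2 -> V=12
t=3: input=2 -> V=22
t=4: input=0 -> V=19
t=5: input=0 -> V=17
t=6: input=4 -> V=0 FIRE
t=7: input=0 -> V=0
t=8: input=0 -> V=0
t=9: input=2 -> V=12
t=10: input=3 -> V=0 FIRE
t=11: input=5 -> V=0 FIRE
t=12: input=2 -> V=12
t=13: input=0 -> V=10

Answer: 19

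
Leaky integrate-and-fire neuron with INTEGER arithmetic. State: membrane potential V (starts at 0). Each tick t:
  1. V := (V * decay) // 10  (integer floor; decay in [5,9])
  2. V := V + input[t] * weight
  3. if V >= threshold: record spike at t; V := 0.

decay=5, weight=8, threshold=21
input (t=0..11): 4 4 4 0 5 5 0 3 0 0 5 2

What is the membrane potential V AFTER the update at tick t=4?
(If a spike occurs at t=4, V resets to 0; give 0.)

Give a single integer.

Answer: 0

Derivation:
t=0: input=4 -> V=0 FIRE
t=1: input=4 -> V=0 FIRE
t=2: input=4 -> V=0 FIRE
t=3: input=0 -> V=0
t=4: input=5 -> V=0 FIRE
t=5: input=5 -> V=0 FIRE
t=6: input=0 -> V=0
t=7: input=3 -> V=0 FIRE
t=8: input=0 -> V=0
t=9: input=0 -> V=0
t=10: input=5 -> V=0 FIRE
t=11: input=2 -> V=16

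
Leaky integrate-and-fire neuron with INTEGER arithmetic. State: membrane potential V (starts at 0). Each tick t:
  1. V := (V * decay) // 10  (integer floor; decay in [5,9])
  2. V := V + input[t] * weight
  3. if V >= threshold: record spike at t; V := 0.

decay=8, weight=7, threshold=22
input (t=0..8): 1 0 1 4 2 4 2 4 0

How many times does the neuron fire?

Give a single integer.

t=0: input=1 -> V=7
t=1: input=0 -> V=5
t=2: input=1 -> V=11
t=3: input=4 -> V=0 FIRE
t=4: input=2 -> V=14
t=5: input=4 -> V=0 FIRE
t=6: input=2 -> V=14
t=7: input=4 -> V=0 FIRE
t=8: input=0 -> V=0

Answer: 3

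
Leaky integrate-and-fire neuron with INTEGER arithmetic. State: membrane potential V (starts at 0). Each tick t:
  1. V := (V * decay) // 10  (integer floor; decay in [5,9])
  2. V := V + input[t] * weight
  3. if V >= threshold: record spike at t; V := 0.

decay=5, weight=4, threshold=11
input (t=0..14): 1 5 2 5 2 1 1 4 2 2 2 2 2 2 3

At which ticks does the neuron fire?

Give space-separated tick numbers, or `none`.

t=0: input=1 -> V=4
t=1: input=5 -> V=0 FIRE
t=2: input=2 -> V=8
t=3: input=5 -> V=0 FIRE
t=4: input=2 -> V=8
t=5: input=1 -> V=8
t=6: input=1 -> V=8
t=7: input=4 -> V=0 FIRE
t=8: input=2 -> V=8
t=9: input=2 -> V=0 FIRE
t=10: input=2 -> V=8
t=11: input=2 -> V=0 FIRE
t=12: input=2 -> V=8
t=13: input=2 -> V=0 FIRE
t=14: input=3 -> V=0 FIRE

Answer: 1 3 7 9 11 13 14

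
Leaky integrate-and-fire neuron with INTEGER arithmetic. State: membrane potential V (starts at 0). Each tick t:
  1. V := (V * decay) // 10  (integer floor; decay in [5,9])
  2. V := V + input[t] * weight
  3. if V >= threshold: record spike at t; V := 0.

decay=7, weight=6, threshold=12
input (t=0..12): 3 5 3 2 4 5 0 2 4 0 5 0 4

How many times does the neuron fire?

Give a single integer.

Answer: 10

Derivation:
t=0: input=3 -> V=0 FIRE
t=1: input=5 -> V=0 FIRE
t=2: input=3 -> V=0 FIRE
t=3: input=2 -> V=0 FIRE
t=4: input=4 -> V=0 FIRE
t=5: input=5 -> V=0 FIRE
t=6: input=0 -> V=0
t=7: input=2 -> V=0 FIRE
t=8: input=4 -> V=0 FIRE
t=9: input=0 -> V=0
t=10: input=5 -> V=0 FIRE
t=11: input=0 -> V=0
t=12: input=4 -> V=0 FIRE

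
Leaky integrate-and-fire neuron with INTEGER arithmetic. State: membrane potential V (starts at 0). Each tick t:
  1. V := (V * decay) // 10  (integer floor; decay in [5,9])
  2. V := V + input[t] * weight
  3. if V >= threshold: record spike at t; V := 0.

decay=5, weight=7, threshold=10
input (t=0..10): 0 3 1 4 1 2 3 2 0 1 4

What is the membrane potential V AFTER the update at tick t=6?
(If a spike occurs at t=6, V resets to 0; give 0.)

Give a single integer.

Answer: 0

Derivation:
t=0: input=0 -> V=0
t=1: input=3 -> V=0 FIRE
t=2: input=1 -> V=7
t=3: input=4 -> V=0 FIRE
t=4: input=1 -> V=7
t=5: input=2 -> V=0 FIRE
t=6: input=3 -> V=0 FIRE
t=7: input=2 -> V=0 FIRE
t=8: input=0 -> V=0
t=9: input=1 -> V=7
t=10: input=4 -> V=0 FIRE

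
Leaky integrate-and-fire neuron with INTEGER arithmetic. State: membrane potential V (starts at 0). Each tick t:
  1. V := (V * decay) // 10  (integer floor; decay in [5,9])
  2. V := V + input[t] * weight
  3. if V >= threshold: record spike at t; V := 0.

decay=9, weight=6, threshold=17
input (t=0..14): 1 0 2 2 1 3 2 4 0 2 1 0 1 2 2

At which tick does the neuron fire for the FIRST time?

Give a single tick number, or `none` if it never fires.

t=0: input=1 -> V=6
t=1: input=0 -> V=5
t=2: input=2 -> V=16
t=3: input=2 -> V=0 FIRE
t=4: input=1 -> V=6
t=5: input=3 -> V=0 FIRE
t=6: input=2 -> V=12
t=7: input=4 -> V=0 FIRE
t=8: input=0 -> V=0
t=9: input=2 -> V=12
t=10: input=1 -> V=16
t=11: input=0 -> V=14
t=12: input=1 -> V=0 FIRE
t=13: input=2 -> V=12
t=14: input=2 -> V=0 FIRE

Answer: 3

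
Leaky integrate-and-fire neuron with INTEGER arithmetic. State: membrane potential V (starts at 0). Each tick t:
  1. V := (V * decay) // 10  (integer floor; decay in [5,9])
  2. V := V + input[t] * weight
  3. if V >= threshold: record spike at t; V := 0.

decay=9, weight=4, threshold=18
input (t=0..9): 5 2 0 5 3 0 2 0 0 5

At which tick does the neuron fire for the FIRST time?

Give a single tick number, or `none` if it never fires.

t=0: input=5 -> V=0 FIRE
t=1: input=2 -> V=8
t=2: input=0 -> V=7
t=3: input=5 -> V=0 FIRE
t=4: input=3 -> V=12
t=5: input=0 -> V=10
t=6: input=2 -> V=17
t=7: input=0 -> V=15
t=8: input=0 -> V=13
t=9: input=5 -> V=0 FIRE

Answer: 0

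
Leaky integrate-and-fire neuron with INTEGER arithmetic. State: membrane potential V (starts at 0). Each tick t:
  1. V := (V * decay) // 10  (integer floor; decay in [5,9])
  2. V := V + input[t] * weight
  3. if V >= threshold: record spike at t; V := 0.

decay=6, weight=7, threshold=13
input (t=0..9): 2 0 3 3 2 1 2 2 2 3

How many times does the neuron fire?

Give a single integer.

t=0: input=2 -> V=0 FIRE
t=1: input=0 -> V=0
t=2: input=3 -> V=0 FIRE
t=3: input=3 -> V=0 FIRE
t=4: input=2 -> V=0 FIRE
t=5: input=1 -> V=7
t=6: input=2 -> V=0 FIRE
t=7: input=2 -> V=0 FIRE
t=8: input=2 -> V=0 FIRE
t=9: input=3 -> V=0 FIRE

Answer: 8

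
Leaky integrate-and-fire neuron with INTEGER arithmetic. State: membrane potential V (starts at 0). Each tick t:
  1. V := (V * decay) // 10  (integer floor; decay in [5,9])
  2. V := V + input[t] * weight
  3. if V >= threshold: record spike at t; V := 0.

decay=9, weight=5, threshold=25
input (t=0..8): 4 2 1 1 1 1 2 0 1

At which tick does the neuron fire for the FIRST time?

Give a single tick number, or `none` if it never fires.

Answer: 1

Derivation:
t=0: input=4 -> V=20
t=1: input=2 -> V=0 FIRE
t=2: input=1 -> V=5
t=3: input=1 -> V=9
t=4: input=1 -> V=13
t=5: input=1 -> V=16
t=6: input=2 -> V=24
t=7: input=0 -> V=21
t=8: input=1 -> V=23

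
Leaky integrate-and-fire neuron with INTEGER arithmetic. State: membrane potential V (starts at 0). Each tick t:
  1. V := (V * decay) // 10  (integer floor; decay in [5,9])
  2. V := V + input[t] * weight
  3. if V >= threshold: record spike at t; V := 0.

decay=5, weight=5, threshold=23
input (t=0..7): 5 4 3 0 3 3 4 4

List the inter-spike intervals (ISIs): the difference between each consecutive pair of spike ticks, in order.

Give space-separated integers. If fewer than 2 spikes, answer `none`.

t=0: input=5 -> V=0 FIRE
t=1: input=4 -> V=20
t=2: input=3 -> V=0 FIRE
t=3: input=0 -> V=0
t=4: input=3 -> V=15
t=5: input=3 -> V=22
t=6: input=4 -> V=0 FIRE
t=7: input=4 -> V=20

Answer: 2 4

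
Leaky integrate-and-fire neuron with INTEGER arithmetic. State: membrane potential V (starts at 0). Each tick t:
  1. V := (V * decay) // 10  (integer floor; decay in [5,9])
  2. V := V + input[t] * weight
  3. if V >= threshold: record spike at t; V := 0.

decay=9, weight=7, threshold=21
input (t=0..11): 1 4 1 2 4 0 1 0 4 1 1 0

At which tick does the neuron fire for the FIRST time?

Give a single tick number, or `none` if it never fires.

Answer: 1

Derivation:
t=0: input=1 -> V=7
t=1: input=4 -> V=0 FIRE
t=2: input=1 -> V=7
t=3: input=2 -> V=20
t=4: input=4 -> V=0 FIRE
t=5: input=0 -> V=0
t=6: input=1 -> V=7
t=7: input=0 -> V=6
t=8: input=4 -> V=0 FIRE
t=9: input=1 -> V=7
t=10: input=1 -> V=13
t=11: input=0 -> V=11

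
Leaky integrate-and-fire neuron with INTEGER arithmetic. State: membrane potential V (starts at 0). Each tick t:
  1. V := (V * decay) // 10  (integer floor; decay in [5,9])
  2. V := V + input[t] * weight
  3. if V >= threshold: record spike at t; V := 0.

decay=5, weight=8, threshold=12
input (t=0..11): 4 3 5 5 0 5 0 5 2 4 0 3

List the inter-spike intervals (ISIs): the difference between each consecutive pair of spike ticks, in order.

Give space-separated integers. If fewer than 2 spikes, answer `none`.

Answer: 1 1 1 2 2 1 1 2

Derivation:
t=0: input=4 -> V=0 FIRE
t=1: input=3 -> V=0 FIRE
t=2: input=5 -> V=0 FIRE
t=3: input=5 -> V=0 FIRE
t=4: input=0 -> V=0
t=5: input=5 -> V=0 FIRE
t=6: input=0 -> V=0
t=7: input=5 -> V=0 FIRE
t=8: input=2 -> V=0 FIRE
t=9: input=4 -> V=0 FIRE
t=10: input=0 -> V=0
t=11: input=3 -> V=0 FIRE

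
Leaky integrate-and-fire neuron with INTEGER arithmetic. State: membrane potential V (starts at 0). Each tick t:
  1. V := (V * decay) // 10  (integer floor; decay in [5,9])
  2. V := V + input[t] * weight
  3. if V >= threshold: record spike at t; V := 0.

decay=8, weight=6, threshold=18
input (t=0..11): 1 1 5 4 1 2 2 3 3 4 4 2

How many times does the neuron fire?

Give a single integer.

t=0: input=1 -> V=6
t=1: input=1 -> V=10
t=2: input=5 -> V=0 FIRE
t=3: input=4 -> V=0 FIRE
t=4: input=1 -> V=6
t=5: input=2 -> V=16
t=6: input=2 -> V=0 FIRE
t=7: input=3 -> V=0 FIRE
t=8: input=3 -> V=0 FIRE
t=9: input=4 -> V=0 FIRE
t=10: input=4 -> V=0 FIRE
t=11: input=2 -> V=12

Answer: 7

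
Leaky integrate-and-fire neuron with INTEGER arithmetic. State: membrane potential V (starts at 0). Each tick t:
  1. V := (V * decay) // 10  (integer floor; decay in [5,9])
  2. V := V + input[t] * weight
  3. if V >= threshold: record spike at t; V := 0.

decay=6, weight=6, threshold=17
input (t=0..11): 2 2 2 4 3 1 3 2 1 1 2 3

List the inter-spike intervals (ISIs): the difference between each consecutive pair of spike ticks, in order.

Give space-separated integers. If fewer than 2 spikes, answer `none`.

Answer: 2 1 2 4 1

Derivation:
t=0: input=2 -> V=12
t=1: input=2 -> V=0 FIRE
t=2: input=2 -> V=12
t=3: input=4 -> V=0 FIRE
t=4: input=3 -> V=0 FIRE
t=5: input=1 -> V=6
t=6: input=3 -> V=0 FIRE
t=7: input=2 -> V=12
t=8: input=1 -> V=13
t=9: input=1 -> V=13
t=10: input=2 -> V=0 FIRE
t=11: input=3 -> V=0 FIRE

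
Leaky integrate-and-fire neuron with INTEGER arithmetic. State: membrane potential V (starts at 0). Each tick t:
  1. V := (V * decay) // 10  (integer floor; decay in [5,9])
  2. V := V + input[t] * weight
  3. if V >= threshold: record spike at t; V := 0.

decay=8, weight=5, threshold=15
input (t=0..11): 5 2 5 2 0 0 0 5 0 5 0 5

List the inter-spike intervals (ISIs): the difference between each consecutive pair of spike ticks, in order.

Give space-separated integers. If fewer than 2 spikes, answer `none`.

Answer: 2 5 2 2

Derivation:
t=0: input=5 -> V=0 FIRE
t=1: input=2 -> V=10
t=2: input=5 -> V=0 FIRE
t=3: input=2 -> V=10
t=4: input=0 -> V=8
t=5: input=0 -> V=6
t=6: input=0 -> V=4
t=7: input=5 -> V=0 FIRE
t=8: input=0 -> V=0
t=9: input=5 -> V=0 FIRE
t=10: input=0 -> V=0
t=11: input=5 -> V=0 FIRE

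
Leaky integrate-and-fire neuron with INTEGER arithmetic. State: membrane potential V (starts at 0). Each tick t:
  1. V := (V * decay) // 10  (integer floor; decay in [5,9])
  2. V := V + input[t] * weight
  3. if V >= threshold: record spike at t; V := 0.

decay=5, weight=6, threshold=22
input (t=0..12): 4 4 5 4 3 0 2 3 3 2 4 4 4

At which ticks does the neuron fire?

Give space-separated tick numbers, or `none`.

t=0: input=4 -> V=0 FIRE
t=1: input=4 -> V=0 FIRE
t=2: input=5 -> V=0 FIRE
t=3: input=4 -> V=0 FIRE
t=4: input=3 -> V=18
t=5: input=0 -> V=9
t=6: input=2 -> V=16
t=7: input=3 -> V=0 FIRE
t=8: input=3 -> V=18
t=9: input=2 -> V=21
t=10: input=4 -> V=0 FIRE
t=11: input=4 -> V=0 FIRE
t=12: input=4 -> V=0 FIRE

Answer: 0 1 2 3 7 10 11 12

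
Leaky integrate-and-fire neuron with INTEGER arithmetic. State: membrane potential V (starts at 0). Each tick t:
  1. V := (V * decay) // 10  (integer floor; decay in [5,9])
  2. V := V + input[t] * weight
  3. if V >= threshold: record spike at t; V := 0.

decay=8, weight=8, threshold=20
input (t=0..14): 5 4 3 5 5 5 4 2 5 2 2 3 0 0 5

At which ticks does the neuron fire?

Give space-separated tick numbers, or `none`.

Answer: 0 1 2 3 4 5 6 8 10 11 14

Derivation:
t=0: input=5 -> V=0 FIRE
t=1: input=4 -> V=0 FIRE
t=2: input=3 -> V=0 FIRE
t=3: input=5 -> V=0 FIRE
t=4: input=5 -> V=0 FIRE
t=5: input=5 -> V=0 FIRE
t=6: input=4 -> V=0 FIRE
t=7: input=2 -> V=16
t=8: input=5 -> V=0 FIRE
t=9: input=2 -> V=16
t=10: input=2 -> V=0 FIRE
t=11: input=3 -> V=0 FIRE
t=12: input=0 -> V=0
t=13: input=0 -> V=0
t=14: input=5 -> V=0 FIRE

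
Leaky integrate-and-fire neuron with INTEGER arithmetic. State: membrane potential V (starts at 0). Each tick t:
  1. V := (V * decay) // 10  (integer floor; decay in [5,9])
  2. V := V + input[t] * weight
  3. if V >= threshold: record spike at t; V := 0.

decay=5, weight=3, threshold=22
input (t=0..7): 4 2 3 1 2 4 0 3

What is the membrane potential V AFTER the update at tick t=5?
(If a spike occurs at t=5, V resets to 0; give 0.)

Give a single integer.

t=0: input=4 -> V=12
t=1: input=2 -> V=12
t=2: input=3 -> V=15
t=3: input=1 -> V=10
t=4: input=2 -> V=11
t=5: input=4 -> V=17
t=6: input=0 -> V=8
t=7: input=3 -> V=13

Answer: 17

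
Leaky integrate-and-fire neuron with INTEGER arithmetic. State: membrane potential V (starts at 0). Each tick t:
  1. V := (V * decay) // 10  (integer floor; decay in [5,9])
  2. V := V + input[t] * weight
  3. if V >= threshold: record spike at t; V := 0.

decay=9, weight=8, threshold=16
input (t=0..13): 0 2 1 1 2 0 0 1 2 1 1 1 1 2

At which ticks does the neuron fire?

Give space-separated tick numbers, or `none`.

t=0: input=0 -> V=0
t=1: input=2 -> V=0 FIRE
t=2: input=1 -> V=8
t=3: input=1 -> V=15
t=4: input=2 -> V=0 FIRE
t=5: input=0 -> V=0
t=6: input=0 -> V=0
t=7: input=1 -> V=8
t=8: input=2 -> V=0 FIRE
t=9: input=1 -> V=8
t=10: input=1 -> V=15
t=11: input=1 -> V=0 FIRE
t=12: input=1 -> V=8
t=13: input=2 -> V=0 FIRE

Answer: 1 4 8 11 13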